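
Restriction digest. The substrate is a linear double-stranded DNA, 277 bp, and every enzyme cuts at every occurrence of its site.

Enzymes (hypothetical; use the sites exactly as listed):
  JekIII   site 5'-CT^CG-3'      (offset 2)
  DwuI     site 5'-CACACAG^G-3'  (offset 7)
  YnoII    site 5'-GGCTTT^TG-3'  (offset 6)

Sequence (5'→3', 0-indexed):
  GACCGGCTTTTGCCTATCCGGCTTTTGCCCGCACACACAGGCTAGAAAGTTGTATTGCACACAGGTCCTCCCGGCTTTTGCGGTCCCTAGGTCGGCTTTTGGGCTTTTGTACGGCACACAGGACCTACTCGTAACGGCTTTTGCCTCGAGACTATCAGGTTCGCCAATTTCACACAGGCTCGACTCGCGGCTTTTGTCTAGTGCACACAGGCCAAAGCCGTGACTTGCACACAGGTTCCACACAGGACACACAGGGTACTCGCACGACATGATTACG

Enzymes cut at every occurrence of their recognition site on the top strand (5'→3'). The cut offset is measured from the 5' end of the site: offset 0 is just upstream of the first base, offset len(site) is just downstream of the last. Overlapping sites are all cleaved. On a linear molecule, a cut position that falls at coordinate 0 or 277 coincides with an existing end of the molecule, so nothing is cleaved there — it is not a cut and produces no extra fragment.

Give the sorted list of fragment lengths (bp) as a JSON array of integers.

Site scan:
  JekIII CTCG/2: at [127, 144, 178, 183, 258] ⇒ [129, 146, 180, 185, 260]
  DwuI CACACAGG/7: at [33, 57, 114, 170, 203, 227, 238, 247] ⇒ [40, 64, 121, 177, 210, 234, 245, 254]
  YnoII GGCTTTTG/6: at [4, 19, 72, 93, 101, 135, 188] ⇒ [10, 25, 78, 99, 107, 141, 194]

All cut coordinates (distinct, sorted): [10, 25, 40, 64, 78, 99, 107, 121, 129, 141, 146, 177, 180, 185, 194, 210, 234, 245, 254, 260]

Fragments:
  [0,10): 10 bp
  [10,25): 15 bp
  [25,40): 15 bp
  [40,64): 24 bp
  [64,78): 14 bp
  [78,99): 21 bp
  [99,107): 8 bp
  [107,121): 14 bp
  [121,129): 8 bp
  [129,141): 12 bp
  [141,146): 5 bp
  [146,177): 31 bp
  [177,180): 3 bp
  [180,185): 5 bp
  [185,194): 9 bp
  [194,210): 16 bp
  [210,234): 24 bp
  [234,245): 11 bp
  [245,254): 9 bp
  [254,260): 6 bp
  [260,277): 17 bp

[3,5,5,6,8,8,9,9,10,11,12,14,14,15,15,16,17,21,24,24,31]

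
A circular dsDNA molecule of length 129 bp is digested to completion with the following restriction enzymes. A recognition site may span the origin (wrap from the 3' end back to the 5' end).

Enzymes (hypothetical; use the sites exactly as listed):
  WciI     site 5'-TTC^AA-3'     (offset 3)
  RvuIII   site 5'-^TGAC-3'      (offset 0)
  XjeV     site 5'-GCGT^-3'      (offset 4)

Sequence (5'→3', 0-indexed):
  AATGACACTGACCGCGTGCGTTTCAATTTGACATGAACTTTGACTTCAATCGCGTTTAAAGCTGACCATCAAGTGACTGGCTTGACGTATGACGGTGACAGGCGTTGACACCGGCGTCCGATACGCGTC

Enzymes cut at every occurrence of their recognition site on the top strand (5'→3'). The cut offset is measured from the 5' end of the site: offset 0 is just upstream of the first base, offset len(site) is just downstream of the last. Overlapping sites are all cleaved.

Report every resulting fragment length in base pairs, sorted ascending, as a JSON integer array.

[3,3,4,4,6,6,7,7,7,8,9,9,10,11,11,12,12]

Site scan:
  WciI (TTCAA, off=3): starts [21, 44] → cuts [24, 47]
  RvuIII (TGAC, off=0): starts [2, 8, 28, 40, 62, 73, 82, 89, 95, 105] → cuts [2, 8, 28, 40, 62, 73, 82, 89, 95, 105]
  XjeV (GCGT, off=4): starts [13, 17, 51, 101, 113, 124] → cuts [17, 21, 55, 105, 117, 128]

Pooled cuts: [2, 8, 17, 21, 24, 28, 40, 47, 55, 62, 73, 82, 89, 95, 105, 117, 128]

Fragments:
  2→8: 6 bp
  8→17: 9 bp
  17→21: 4 bp
  21→24: 3 bp
  24→28: 4 bp
  28→40: 12 bp
  40→47: 7 bp
  47→55: 8 bp
  55→62: 7 bp
  62→73: 11 bp
  73→82: 9 bp
  82→89: 7 bp
  89→95: 6 bp
  95→105: 10 bp
  105→117: 12 bp
  117→128: 11 bp
  128→2 (wrap): 129-128+2 = 3 bp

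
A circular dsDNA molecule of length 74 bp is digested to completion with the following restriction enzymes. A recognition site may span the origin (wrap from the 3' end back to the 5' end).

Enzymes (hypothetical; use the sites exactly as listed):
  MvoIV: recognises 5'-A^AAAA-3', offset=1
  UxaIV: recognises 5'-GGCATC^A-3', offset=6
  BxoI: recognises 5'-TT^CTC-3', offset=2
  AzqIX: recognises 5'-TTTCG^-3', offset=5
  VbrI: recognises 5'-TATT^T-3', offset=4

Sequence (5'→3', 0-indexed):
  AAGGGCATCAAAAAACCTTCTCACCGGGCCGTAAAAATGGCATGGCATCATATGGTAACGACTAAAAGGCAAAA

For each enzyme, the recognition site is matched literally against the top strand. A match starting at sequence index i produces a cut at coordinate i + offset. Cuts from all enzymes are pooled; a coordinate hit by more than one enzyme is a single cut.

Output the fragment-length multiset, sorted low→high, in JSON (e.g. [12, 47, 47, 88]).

[1,1,1,8,11,14,16,22]

Scan for sites:
  MvoIV (AAAAA, off=1): starts [9, 10, 32, 70, 71] → cuts [10, 11, 33, 71, 72]
  UxaIV (GGCATCA, off=6): starts [3, 43] → cuts [9, 49]
  BxoI (TTCTC, off=2): starts [17] → cuts [19]
  AzqIX (TTTCG, off=5): no sites
  VbrI (TATTT, off=4): no sites

Pooled cuts: [9, 10, 11, 19, 33, 49, 71, 72]

Fragments:
  9→10: 1 bp
  10→11: 1 bp
  11→19: 8 bp
  19→33: 14 bp
  33→49: 16 bp
  49→71: 22 bp
  71→72: 1 bp
  72→9 (wrap): 74-72+9 = 11 bp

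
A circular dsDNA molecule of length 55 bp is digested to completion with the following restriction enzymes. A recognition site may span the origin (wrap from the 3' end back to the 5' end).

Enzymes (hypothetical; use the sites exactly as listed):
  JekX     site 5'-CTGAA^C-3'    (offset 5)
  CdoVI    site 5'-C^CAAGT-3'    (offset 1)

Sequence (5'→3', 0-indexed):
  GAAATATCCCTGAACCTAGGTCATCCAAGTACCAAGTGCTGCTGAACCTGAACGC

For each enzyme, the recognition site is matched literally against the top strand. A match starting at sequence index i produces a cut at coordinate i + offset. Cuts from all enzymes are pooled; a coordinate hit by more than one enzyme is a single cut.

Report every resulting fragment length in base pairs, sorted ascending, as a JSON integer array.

[6,7,11,14,17]

Site scan:
  JekX (CTGAAC, off=5): starts [9, 41, 47] → cuts [14, 46, 52]
  CdoVI (CCAAGT, off=1): starts [24, 31] → cuts [25, 32]

Pooled cuts: [14, 25, 32, 46, 52]

Fragment lengths:
  14→25: 11 bp
  25→32: 7 bp
  32→46: 14 bp
  46→52: 6 bp
  52→14 (wrap): 55-52+14 = 17 bp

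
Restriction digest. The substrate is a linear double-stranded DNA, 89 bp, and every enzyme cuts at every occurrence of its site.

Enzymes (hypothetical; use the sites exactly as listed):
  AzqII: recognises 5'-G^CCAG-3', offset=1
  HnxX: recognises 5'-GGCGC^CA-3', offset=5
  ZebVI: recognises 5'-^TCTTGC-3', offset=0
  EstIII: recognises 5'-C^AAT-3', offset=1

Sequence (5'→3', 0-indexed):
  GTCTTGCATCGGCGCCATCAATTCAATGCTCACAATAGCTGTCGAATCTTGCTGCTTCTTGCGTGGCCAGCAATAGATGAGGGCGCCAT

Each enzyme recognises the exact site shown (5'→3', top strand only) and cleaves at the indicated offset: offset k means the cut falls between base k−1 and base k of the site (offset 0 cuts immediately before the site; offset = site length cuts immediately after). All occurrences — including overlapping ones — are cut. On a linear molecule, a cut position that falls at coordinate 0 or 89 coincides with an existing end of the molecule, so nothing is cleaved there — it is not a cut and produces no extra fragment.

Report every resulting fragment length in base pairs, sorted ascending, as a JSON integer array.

Per-enzyme occurrences:
  AzqII (GCCAG, off=1): starts [65] → cuts [66]
  HnxX (GGCGCCA, off=5): starts [10, 81] → cuts [15, 86]
  ZebVI (TCTTGC, off=0): starts [1, 46, 56] → cuts [1, 46, 56]
  EstIII (CAAT, off=1): starts [18, 23, 32, 70] → cuts [19, 24, 33, 71]

Pooled cuts: [1, 15, 19, 24, 33, 46, 56, 66, 71, 86]

Fragment lengths:
  [0,1): 1 bp
  [1,15): 14 bp
  [15,19): 4 bp
  [19,24): 5 bp
  [24,33): 9 bp
  [33,46): 13 bp
  [46,56): 10 bp
  [56,66): 10 bp
  [66,71): 5 bp
  [71,86): 15 bp
  [86,89): 3 bp

[1,3,4,5,5,9,10,10,13,14,15]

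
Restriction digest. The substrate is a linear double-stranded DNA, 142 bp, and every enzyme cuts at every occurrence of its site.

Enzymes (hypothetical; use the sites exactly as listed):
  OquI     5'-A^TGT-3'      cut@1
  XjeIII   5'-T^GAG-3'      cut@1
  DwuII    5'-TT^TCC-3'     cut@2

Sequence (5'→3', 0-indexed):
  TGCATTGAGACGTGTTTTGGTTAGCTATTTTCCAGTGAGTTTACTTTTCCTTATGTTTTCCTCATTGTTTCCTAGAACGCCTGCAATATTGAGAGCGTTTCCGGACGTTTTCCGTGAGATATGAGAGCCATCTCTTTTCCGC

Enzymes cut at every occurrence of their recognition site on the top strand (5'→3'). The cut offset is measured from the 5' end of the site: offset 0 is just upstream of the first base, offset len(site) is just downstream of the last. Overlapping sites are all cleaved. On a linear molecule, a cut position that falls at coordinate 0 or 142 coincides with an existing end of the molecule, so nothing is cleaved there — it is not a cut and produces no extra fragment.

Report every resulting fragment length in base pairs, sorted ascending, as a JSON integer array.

Per-enzyme occurrences:
  OquI ATGT/1: at [52] ⇒ [53]
  XjeIII TGAG/1: at [5, 35, 89, 114, 121] ⇒ [6, 36, 90, 115, 122]
  DwuII TTTCC/2: at [28, 45, 56, 67, 97, 108, 135] ⇒ [30, 47, 58, 69, 99, 110, 137]

Pooled cuts: [6, 30, 36, 47, 53, 58, 69, 90, 99, 110, 115, 122, 137]

Fragment lengths:
  [0,6): 6 bp
  [6,30): 24 bp
  [30,36): 6 bp
  [36,47): 11 bp
  [47,53): 6 bp
  [53,58): 5 bp
  [58,69): 11 bp
  [69,90): 21 bp
  [90,99): 9 bp
  [99,110): 11 bp
  [110,115): 5 bp
  [115,122): 7 bp
  [122,137): 15 bp
  [137,142): 5 bp

[5,5,5,6,6,6,7,9,11,11,11,15,21,24]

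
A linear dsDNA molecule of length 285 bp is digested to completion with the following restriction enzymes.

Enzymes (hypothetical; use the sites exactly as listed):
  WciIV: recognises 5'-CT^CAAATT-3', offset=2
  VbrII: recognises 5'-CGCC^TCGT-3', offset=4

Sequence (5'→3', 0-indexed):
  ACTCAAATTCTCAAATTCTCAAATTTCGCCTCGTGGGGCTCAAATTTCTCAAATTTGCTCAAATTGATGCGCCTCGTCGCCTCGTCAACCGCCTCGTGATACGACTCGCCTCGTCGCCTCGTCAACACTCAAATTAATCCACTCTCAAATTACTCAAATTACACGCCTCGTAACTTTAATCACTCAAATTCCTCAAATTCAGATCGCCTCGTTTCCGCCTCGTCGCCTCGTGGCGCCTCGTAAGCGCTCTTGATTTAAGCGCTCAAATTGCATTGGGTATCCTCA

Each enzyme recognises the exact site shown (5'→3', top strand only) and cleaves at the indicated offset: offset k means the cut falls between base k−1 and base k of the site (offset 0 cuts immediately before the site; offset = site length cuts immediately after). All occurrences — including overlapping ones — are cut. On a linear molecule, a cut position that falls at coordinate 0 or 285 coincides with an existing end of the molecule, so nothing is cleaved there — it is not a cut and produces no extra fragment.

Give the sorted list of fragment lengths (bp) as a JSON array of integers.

[3,8,8,8,8,8,9,9,9,10,10,10,11,11,11,12,13,14,15,16,17,17,22,26]

Per-enzyme occurrences:
  WciIV CTCAAATT/2: at [1, 9, 17, 38, 47, 57, 127, 143, 152, 182, 191, 261] ⇒ [3, 11, 19, 40, 49, 59, 129, 145, 154, 184, 193, 263]
  VbrII CGCCTCGT/4: at [26, 69, 77, 89, 106, 114, 163, 204, 215, 223, 233] ⇒ [30, 73, 81, 93, 110, 118, 167, 208, 219, 227, 237]

Pooled cuts: [3, 11, 19, 30, 40, 49, 59, 73, 81, 93, 110, 118, 129, 145, 154, 167, 184, 193, 208, 219, 227, 237, 263]

Fragment lengths:
  [0,3): 3 bp
  [3,11): 8 bp
  [11,19): 8 bp
  [19,30): 11 bp
  [30,40): 10 bp
  [40,49): 9 bp
  [49,59): 10 bp
  [59,73): 14 bp
  [73,81): 8 bp
  [81,93): 12 bp
  [93,110): 17 bp
  [110,118): 8 bp
  [118,129): 11 bp
  [129,145): 16 bp
  [145,154): 9 bp
  [154,167): 13 bp
  [167,184): 17 bp
  [184,193): 9 bp
  [193,208): 15 bp
  [208,219): 11 bp
  [219,227): 8 bp
  [227,237): 10 bp
  [237,263): 26 bp
  [263,285): 22 bp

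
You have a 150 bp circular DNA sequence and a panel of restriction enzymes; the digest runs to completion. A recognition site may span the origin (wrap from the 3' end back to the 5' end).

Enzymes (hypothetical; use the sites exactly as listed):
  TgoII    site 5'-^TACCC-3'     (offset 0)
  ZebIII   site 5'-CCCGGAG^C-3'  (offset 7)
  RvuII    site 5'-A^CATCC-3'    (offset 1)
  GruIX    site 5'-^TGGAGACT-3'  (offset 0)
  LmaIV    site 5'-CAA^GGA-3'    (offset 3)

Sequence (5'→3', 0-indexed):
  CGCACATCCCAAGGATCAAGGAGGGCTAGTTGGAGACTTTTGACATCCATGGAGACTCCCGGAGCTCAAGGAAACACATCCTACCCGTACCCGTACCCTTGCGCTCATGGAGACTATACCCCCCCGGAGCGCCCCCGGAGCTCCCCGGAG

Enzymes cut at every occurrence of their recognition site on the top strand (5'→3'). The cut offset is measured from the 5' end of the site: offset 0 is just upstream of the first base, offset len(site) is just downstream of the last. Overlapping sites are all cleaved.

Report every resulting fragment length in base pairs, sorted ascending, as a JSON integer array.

Scan for sites:
  TgoII (TACCC, off=0): starts [81, 87, 93, 116] → cuts [81, 87, 93, 116]
  ZebIII (CCCGGAGC, off=7): starts [57, 122, 133, 143] → cuts [0, 64, 129, 140]
  RvuII (ACATCC, off=1): starts [3, 42, 75] → cuts [4, 43, 76]
  GruIX (TGGAGACT, off=0): starts [30, 49, 107] → cuts [30, 49, 107]
  LmaIV (CAAGGA, off=3): starts [9, 16, 66] → cuts [12, 19, 69]

Pooled cuts: [0, 4, 12, 19, 30, 43, 49, 64, 69, 76, 81, 87, 93, 107, 116, 129, 140]

Fragments:
  0→4: 4 bp
  4→12: 8 bp
  12→19: 7 bp
  19→30: 11 bp
  30→43: 13 bp
  43→49: 6 bp
  49→64: 15 bp
  64→69: 5 bp
  69→76: 7 bp
  76→81: 5 bp
  81→87: 6 bp
  87→93: 6 bp
  93→107: 14 bp
  107→116: 9 bp
  116→129: 13 bp
  129→140: 11 bp
  140→0 (wrap): 150-140+0 = 10 bp

[4,5,5,6,6,6,7,7,8,9,10,11,11,13,13,14,15]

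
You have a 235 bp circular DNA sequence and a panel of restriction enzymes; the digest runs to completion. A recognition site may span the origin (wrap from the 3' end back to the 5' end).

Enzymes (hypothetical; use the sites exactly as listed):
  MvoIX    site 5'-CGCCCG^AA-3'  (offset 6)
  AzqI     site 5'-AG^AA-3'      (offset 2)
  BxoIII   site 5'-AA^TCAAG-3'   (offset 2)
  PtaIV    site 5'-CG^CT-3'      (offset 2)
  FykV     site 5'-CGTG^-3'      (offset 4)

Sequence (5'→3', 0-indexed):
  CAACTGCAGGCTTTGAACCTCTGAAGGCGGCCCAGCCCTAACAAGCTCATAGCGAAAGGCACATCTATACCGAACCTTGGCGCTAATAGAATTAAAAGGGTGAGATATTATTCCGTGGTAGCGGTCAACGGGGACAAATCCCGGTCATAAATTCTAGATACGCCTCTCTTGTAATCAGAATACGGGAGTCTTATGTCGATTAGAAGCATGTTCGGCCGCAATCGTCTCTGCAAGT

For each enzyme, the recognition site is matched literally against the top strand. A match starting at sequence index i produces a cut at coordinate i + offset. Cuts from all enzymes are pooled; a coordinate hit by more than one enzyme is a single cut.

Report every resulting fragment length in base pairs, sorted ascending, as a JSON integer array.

[7,25,28,61,114]

Scan for sites:
  MvoIX (CGCCCGAA, off=6): no sites
  AzqI AGAA/2: at [87, 176, 201] ⇒ [89, 178, 203]
  BxoIII (AATCAAG, off=2): no sites
  PtaIV CGCT/2: at [80] ⇒ [82]
  FykV CGTG/4: at [113] ⇒ [117]

Pooled cuts: [82, 89, 117, 178, 203]

Fragment lengths:
  82→89: 7 bp
  89→117: 28 bp
  117→178: 61 bp
  178→203: 25 bp
  203→82 (wrap): 235-203+82 = 114 bp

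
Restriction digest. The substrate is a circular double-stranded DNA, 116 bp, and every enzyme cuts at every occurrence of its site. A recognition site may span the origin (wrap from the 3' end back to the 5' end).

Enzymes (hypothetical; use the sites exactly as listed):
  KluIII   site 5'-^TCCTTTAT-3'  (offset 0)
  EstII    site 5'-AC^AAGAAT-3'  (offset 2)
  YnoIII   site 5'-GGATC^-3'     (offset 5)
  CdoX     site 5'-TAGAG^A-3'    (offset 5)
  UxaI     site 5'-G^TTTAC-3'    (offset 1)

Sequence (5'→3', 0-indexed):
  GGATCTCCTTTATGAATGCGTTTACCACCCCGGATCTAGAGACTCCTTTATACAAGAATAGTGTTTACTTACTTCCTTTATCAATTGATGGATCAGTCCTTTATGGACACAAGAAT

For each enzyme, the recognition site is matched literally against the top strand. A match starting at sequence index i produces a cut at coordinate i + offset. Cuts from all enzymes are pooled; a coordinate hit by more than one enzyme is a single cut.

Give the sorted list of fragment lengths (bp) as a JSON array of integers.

Site scan:
  KluIII (TCCTTTAT, off=0): starts [5, 43, 73, 96] → cuts [5, 43, 73, 96]
  EstII (ACAAGAAT, off=2): starts [51, 108] → cuts [53, 110]
  YnoIII (GGATC, off=5): starts [0, 31, 89] → cuts [5, 36, 94]
  CdoX (TAGAGA, off=5): starts [36] → cuts [41]
  UxaI (GTTTAC, off=1): starts [19, 62] → cuts [20, 63]

All cut coordinates (distinct, sorted): [5, 20, 36, 41, 43, 53, 63, 73, 94, 96, 110]

Fragment lengths:
  5→20: 15 bp
  20→36: 16 bp
  36→41: 5 bp
  41→43: 2 bp
  43→53: 10 bp
  53→63: 10 bp
  63→73: 10 bp
  73→94: 21 bp
  94→96: 2 bp
  96→110: 14 bp
  110→5 (wrap): 116-110+5 = 11 bp

[2,2,5,10,10,10,11,14,15,16,21]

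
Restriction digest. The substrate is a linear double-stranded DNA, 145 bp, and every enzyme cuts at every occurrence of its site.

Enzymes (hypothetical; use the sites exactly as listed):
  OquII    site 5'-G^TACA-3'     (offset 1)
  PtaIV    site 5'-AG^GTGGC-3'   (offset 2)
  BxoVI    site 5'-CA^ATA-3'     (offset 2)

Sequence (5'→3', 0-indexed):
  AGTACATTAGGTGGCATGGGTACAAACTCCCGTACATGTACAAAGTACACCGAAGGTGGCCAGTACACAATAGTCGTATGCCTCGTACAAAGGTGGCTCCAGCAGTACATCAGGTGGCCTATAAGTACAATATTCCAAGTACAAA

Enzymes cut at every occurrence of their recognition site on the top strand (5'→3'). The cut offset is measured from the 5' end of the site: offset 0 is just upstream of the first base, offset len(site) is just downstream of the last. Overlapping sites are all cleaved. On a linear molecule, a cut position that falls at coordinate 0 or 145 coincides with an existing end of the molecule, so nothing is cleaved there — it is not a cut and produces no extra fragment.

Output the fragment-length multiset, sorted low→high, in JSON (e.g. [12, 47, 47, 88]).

Site scan:
  OquII GTACA/1: at [1, 19, 31, 37, 44, 62, 84, 104, 124, 138] ⇒ [2, 20, 32, 38, 45, 63, 85, 105, 125, 139]
  PtaIV AGGTGGC/2: at [8, 53, 90, 111] ⇒ [10, 55, 92, 113]
  BxoVI CAATA/2: at [67, 127] ⇒ [69, 129]

Pooled cuts: [2, 10, 20, 32, 38, 45, 55, 63, 69, 85, 92, 105, 113, 125, 129, 139]

Fragments:
  [0,2): 2 bp
  [2,10): 8 bp
  [10,20): 10 bp
  [20,32): 12 bp
  [32,38): 6 bp
  [38,45): 7 bp
  [45,55): 10 bp
  [55,63): 8 bp
  [63,69): 6 bp
  [69,85): 16 bp
  [85,92): 7 bp
  [92,105): 13 bp
  [105,113): 8 bp
  [113,125): 12 bp
  [125,129): 4 bp
  [129,139): 10 bp
  [139,145): 6 bp

[2,4,6,6,6,7,7,8,8,8,10,10,10,12,12,13,16]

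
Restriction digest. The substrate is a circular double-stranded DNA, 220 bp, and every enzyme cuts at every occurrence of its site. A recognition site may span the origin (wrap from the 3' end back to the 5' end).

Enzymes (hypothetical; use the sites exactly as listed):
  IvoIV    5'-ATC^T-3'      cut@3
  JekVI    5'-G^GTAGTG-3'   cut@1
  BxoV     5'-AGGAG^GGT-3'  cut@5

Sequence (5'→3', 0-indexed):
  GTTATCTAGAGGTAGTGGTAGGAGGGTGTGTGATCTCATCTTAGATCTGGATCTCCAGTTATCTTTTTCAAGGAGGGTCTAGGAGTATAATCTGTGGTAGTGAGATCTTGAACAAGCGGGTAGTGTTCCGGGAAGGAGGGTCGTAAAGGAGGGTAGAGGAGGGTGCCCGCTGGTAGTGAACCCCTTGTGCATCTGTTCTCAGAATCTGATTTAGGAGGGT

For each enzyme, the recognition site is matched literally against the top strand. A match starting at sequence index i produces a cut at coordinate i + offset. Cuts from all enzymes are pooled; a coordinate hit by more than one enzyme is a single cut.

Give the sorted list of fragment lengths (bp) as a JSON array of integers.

[4,5,5,6,7,9,10,10,11,11,11,11,12,12,13,13,13,17,19,21]

Scan for sites:
  IvoIV (ATCT, off=3): starts [3, 32, 37, 44, 50, 60, 89, 104, 190, 203] → cuts [6, 35, 40, 47, 53, 63, 92, 107, 193, 206]
  JekVI (GGTAGTG, off=1): starts [10, 95, 118, 171] → cuts [11, 96, 119, 172]
  BxoV (AGGAGGGT, off=5): starts [19, 70, 133, 146, 156, 212] → cuts [24, 75, 138, 151, 161, 217]

All cut coordinates (distinct, sorted): [6, 11, 24, 35, 40, 47, 53, 63, 75, 92, 96, 107, 119, 138, 151, 161, 172, 193, 206, 217]

Fragments:
  6→11: 5 bp
  11→24: 13 bp
  24→35: 11 bp
  35→40: 5 bp
  40→47: 7 bp
  47→53: 6 bp
  53→63: 10 bp
  63→75: 12 bp
  75→92: 17 bp
  92→96: 4 bp
  96→107: 11 bp
  107→119: 12 bp
  119→138: 19 bp
  138→151: 13 bp
  151→161: 10 bp
  161→172: 11 bp
  172→193: 21 bp
  193→206: 13 bp
  206→217: 11 bp
  217→6 (wrap): 220-217+6 = 9 bp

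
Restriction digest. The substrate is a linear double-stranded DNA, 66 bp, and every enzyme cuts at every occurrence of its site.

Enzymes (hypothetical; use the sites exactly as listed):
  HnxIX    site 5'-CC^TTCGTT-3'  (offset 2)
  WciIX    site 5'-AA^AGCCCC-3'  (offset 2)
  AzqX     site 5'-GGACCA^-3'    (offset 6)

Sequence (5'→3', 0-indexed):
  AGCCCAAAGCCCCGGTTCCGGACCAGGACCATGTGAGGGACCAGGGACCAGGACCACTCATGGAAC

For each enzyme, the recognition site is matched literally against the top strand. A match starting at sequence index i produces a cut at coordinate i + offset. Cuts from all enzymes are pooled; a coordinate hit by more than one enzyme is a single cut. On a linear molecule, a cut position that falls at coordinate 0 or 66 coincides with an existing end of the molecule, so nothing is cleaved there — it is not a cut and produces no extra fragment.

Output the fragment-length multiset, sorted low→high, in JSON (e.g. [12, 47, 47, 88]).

[6,6,7,7,10,12,18]

Site scan:
  HnxIX (CCTTCGTT, off=2): no sites
  WciIX (AAAGCCCC, off=2): starts [5] → cuts [7]
  AzqX (GGACCA, off=6): starts [19, 25, 37, 44, 50] → cuts [25, 31, 43, 50, 56]

All cut coordinates (distinct, sorted): [7, 25, 31, 43, 50, 56]

Fragment lengths:
  [0,7): 7 bp
  [7,25): 18 bp
  [25,31): 6 bp
  [31,43): 12 bp
  [43,50): 7 bp
  [50,56): 6 bp
  [56,66): 10 bp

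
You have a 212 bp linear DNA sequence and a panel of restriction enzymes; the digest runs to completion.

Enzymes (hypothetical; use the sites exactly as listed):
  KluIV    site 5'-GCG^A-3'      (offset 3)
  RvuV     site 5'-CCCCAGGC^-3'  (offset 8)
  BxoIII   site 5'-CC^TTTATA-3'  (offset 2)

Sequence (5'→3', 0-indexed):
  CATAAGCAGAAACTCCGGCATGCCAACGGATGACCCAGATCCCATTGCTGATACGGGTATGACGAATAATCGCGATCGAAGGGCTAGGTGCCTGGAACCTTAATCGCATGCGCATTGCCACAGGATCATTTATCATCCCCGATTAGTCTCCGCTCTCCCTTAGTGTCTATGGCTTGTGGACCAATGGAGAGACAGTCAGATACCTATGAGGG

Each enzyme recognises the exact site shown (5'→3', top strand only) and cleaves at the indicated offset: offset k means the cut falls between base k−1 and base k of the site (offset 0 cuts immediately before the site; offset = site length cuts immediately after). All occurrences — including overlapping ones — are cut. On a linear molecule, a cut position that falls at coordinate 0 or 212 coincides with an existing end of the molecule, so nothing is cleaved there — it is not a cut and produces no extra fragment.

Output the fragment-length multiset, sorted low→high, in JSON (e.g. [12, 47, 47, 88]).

Scan for sites:
  KluIV GCGA/3: at [71] ⇒ [74]
  RvuV (CCCCAGGC, off=8): no sites
  BxoIII (CCTTTATA, off=2): no sites

Pooled cuts: [74]

Fragments:
  [0,74): 74 bp
  [74,212): 138 bp

[74,138]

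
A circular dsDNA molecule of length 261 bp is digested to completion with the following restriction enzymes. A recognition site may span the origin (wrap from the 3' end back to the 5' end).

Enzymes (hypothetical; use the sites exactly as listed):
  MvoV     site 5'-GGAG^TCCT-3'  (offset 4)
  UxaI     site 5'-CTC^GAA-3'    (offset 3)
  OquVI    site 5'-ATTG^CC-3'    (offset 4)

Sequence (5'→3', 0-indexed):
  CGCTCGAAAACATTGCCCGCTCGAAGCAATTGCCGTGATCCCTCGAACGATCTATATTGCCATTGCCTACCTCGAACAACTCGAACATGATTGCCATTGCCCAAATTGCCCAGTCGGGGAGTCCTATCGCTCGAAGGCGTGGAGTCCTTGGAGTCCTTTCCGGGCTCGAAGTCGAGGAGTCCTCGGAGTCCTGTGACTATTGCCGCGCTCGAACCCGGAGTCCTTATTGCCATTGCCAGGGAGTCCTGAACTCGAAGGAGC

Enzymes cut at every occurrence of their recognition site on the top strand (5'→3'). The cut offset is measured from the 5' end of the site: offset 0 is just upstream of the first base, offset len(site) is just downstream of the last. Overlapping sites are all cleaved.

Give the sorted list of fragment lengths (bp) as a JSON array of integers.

Scan for sites:
  MvoV (GGAGTCCT, off=4): starts [117, 140, 149, 175, 184, 216, 239] → cuts [121, 144, 153, 179, 188, 220, 243]
  UxaI (CTCGAA, off=3): starts [2, 19, 41, 70, 79, 129, 164, 207, 250] → cuts [5, 22, 44, 73, 82, 132, 167, 210, 253]
  OquVI (ATTGCC, off=4): starts [11, 28, 55, 61, 89, 95, 104, 198, 225, 231] → cuts [15, 32, 59, 65, 93, 99, 108, 202, 229, 235]

All cut coordinates (distinct, sorted): [5, 15, 22, 32, 44, 59, 65, 73, 82, 93, 99, 108, 121, 132, 144, 153, 167, 179, 188, 202, 210, 220, 229, 235, 243, 253]

Fragment lengths:
  5→15: 10 bp
  15→22: 7 bp
  22→32: 10 bp
  32→44: 12 bp
  44→59: 15 bp
  59→65: 6 bp
  65→73: 8 bp
  73→82: 9 bp
  82→93: 11 bp
  93→99: 6 bp
  99→108: 9 bp
  108→121: 13 bp
  121→132: 11 bp
  132→144: 12 bp
  144→153: 9 bp
  153→167: 14 bp
  167→179: 12 bp
  179→188: 9 bp
  188→202: 14 bp
  202→210: 8 bp
  210→220: 10 bp
  220→229: 9 bp
  229→235: 6 bp
  235→243: 8 bp
  243→253: 10 bp
  253→5 (wrap): 261-253+5 = 13 bp

[6,6,6,7,8,8,8,9,9,9,9,9,10,10,10,10,11,11,12,12,12,13,13,14,14,15]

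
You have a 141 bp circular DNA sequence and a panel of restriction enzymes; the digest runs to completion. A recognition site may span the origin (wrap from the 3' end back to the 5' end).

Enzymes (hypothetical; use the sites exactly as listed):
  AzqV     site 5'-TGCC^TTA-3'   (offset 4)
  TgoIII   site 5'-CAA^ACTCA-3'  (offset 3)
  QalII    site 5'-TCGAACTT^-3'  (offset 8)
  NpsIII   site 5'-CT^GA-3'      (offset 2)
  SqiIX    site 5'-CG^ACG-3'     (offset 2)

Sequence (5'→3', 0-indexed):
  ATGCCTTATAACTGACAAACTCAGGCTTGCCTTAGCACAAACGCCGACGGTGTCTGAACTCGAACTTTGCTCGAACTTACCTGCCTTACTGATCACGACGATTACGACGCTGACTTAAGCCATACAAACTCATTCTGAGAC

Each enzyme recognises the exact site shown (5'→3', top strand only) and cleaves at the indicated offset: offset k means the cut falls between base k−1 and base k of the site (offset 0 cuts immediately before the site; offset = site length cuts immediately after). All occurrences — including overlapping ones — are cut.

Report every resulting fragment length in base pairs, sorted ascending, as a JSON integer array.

Scan for sites:
  AzqV (TGCCTTA, off=4): starts [1, 27, 81] → cuts [5, 31, 85]
  TgoIII (CAAACTCA, off=3): starts [15, 124] → cuts [18, 127]
  QalII (TCGAACTT, off=8): starts [59, 70] → cuts [67, 78]
  NpsIII (CTGA, off=2): starts [11, 53, 88, 109, 134] → cuts [13, 55, 90, 111, 136]
  SqiIX (CGACG, off=2): starts [44, 95, 104] → cuts [46, 97, 106]

Pooled cuts: [5, 13, 18, 31, 46, 55, 67, 78, 85, 90, 97, 106, 111, 127, 136]

Fragment lengths:
  5→13: 8 bp
  13→18: 5 bp
  18→31: 13 bp
  31→46: 15 bp
  46→55: 9 bp
  55→67: 12 bp
  67→78: 11 bp
  78→85: 7 bp
  85→90: 5 bp
  90→97: 7 bp
  97→106: 9 bp
  106→111: 5 bp
  111→127: 16 bp
  127→136: 9 bp
  136→5 (wrap): 141-136+5 = 10 bp

[5,5,5,7,7,8,9,9,9,10,11,12,13,15,16]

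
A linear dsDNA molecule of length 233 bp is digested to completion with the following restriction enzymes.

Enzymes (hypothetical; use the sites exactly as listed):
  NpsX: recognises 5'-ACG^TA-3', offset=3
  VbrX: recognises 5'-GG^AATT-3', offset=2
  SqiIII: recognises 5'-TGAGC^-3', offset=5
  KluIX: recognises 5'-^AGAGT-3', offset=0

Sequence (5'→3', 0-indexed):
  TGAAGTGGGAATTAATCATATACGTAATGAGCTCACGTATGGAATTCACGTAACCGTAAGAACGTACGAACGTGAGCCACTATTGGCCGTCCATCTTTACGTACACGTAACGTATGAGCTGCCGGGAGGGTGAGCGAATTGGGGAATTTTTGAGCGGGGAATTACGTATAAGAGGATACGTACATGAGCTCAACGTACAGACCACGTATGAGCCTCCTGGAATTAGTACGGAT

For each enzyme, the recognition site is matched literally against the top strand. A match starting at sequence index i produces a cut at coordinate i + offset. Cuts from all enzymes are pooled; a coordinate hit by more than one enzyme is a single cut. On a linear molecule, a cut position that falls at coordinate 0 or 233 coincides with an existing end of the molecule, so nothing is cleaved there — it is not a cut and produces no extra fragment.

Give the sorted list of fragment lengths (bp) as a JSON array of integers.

Scan for sites:
  NpsX ACGTA/3: at [21, 34, 47, 61, 98, 104, 109, 163, 177, 192, 203] ⇒ [24, 37, 50, 64, 101, 107, 112, 166, 180, 195, 206]
  VbrX GGAATT/2: at [7, 40, 142, 157, 218] ⇒ [9, 42, 144, 159, 220]
  SqiIII TGAGC/5: at [27, 72, 114, 130, 150, 184, 208] ⇒ [32, 77, 119, 135, 155, 189, 213]
  KluIX (AGAGT, off=0): no sites

Pooled cuts: [9, 24, 32, 37, 42, 50, 64, 77, 101, 107, 112, 119, 135, 144, 155, 159, 166, 180, 189, 195, 206, 213, 220]

Fragments:
  [0,9): 9 bp
  [9,24): 15 bp
  [24,32): 8 bp
  [32,37): 5 bp
  [37,42): 5 bp
  [42,50): 8 bp
  [50,64): 14 bp
  [64,77): 13 bp
  [77,101): 24 bp
  [101,107): 6 bp
  [107,112): 5 bp
  [112,119): 7 bp
  [119,135): 16 bp
  [135,144): 9 bp
  [144,155): 11 bp
  [155,159): 4 bp
  [159,166): 7 bp
  [166,180): 14 bp
  [180,189): 9 bp
  [189,195): 6 bp
  [195,206): 11 bp
  [206,213): 7 bp
  [213,220): 7 bp
  [220,233): 13 bp

[4,5,5,5,6,6,7,7,7,7,8,8,9,9,9,11,11,13,13,14,14,15,16,24]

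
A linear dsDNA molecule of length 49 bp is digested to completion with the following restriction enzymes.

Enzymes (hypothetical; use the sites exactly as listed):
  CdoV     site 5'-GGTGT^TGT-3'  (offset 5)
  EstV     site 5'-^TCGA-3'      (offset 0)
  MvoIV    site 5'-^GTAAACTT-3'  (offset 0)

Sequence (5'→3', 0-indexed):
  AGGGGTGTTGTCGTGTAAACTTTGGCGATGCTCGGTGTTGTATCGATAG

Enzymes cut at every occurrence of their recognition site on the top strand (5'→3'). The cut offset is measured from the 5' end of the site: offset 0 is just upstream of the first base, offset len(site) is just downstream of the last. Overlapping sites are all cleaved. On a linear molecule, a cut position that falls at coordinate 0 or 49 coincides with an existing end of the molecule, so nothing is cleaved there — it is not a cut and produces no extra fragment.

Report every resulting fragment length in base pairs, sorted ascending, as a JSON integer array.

Scan for sites:
  CdoV (GGTGTTGT, off=5): starts [3, 33] → cuts [8, 38]
  EstV (TCGA, off=0): starts [42] → cuts [42]
  MvoIV (GTAAACTT, off=0): starts [14] → cuts [14]

Pooled cuts: [8, 14, 38, 42]

Fragments:
  [0,8): 8 bp
  [8,14): 6 bp
  [14,38): 24 bp
  [38,42): 4 bp
  [42,49): 7 bp

[4,6,7,8,24]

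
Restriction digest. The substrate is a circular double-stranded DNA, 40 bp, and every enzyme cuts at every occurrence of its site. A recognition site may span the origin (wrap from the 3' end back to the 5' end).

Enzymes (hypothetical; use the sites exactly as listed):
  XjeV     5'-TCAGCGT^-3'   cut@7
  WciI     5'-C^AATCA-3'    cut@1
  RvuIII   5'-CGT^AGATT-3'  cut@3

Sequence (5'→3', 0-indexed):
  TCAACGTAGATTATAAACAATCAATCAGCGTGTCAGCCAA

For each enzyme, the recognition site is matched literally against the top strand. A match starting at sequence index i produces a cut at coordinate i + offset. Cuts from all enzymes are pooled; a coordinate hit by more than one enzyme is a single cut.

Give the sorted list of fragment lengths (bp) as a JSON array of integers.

[4,7,9,9,11]

Per-enzyme occurrences:
  XjeV TCAGCGT/7: at [24] ⇒ [31]
  WciI CAATCA/1: at [17, 21, 37] ⇒ [18, 22, 38]
  RvuIII CGTAGATT/3: at [4] ⇒ [7]

Pooled cuts: [7, 18, 22, 31, 38]

Fragments:
  7→18: 11 bp
  18→22: 4 bp
  22→31: 9 bp
  31→38: 7 bp
  38→7 (wrap): 40-38+7 = 9 bp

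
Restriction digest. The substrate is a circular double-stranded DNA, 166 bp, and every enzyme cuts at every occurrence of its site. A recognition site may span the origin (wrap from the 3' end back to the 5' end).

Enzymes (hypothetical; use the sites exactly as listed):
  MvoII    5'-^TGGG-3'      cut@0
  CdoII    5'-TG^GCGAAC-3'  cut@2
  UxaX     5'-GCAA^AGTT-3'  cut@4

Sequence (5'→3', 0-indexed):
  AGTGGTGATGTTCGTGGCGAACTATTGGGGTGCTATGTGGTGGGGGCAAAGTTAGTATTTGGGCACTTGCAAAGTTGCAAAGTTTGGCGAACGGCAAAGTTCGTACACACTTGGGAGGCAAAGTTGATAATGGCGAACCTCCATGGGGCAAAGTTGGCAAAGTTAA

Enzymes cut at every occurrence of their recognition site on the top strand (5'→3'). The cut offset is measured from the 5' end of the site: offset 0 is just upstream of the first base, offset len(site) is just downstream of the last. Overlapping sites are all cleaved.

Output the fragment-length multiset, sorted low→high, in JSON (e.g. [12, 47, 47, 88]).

Site scan:
  MvoII (TGGG, off=0): starts [25, 40, 59, 111, 143] → cuts [25, 40, 59, 111, 143]
  CdoII (TGGCGAAC, off=2): starts [14, 84, 130] → cuts [16, 86, 132]
  UxaX (GCAAAGTT, off=4): starts [45, 68, 76, 93, 117, 147, 156] → cuts [49, 72, 80, 97, 121, 151, 160]

Pooled cuts: [16, 25, 40, 49, 59, 72, 80, 86, 97, 111, 121, 132, 143, 151, 160]

Fragments:
  16→25: 9 bp
  25→40: 15 bp
  40→49: 9 bp
  49→59: 10 bp
  59→72: 13 bp
  72→80: 8 bp
  80→86: 6 bp
  86→97: 11 bp
  97→111: 14 bp
  111→121: 10 bp
  121→132: 11 bp
  132→143: 11 bp
  143→151: 8 bp
  151→160: 9 bp
  160→16 (wrap): 166-160+16 = 22 bp

[6,8,8,9,9,9,10,10,11,11,11,13,14,15,22]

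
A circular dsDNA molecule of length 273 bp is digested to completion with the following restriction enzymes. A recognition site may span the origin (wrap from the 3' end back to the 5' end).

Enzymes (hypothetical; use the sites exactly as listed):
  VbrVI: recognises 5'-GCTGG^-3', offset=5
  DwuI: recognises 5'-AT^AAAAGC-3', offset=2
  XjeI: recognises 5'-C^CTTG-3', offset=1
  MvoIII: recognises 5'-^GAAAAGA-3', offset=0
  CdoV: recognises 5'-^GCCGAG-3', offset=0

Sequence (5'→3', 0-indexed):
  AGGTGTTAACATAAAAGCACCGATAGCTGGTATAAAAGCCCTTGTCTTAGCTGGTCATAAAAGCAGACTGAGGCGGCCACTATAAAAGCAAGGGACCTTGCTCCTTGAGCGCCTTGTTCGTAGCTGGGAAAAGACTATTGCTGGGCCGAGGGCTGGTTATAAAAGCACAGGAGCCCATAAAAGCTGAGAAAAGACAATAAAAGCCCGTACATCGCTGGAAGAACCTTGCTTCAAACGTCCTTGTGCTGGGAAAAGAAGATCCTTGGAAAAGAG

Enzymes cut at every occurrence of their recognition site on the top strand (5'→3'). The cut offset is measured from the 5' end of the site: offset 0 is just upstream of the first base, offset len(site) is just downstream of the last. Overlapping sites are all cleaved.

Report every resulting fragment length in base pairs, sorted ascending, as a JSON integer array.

Scan for sites:
  VbrVI (GCTGG, off=5): starts [25, 49, 122, 139, 151, 213, 244] → cuts [30, 54, 127, 144, 156, 218, 249]
  DwuI (ATAAAAGC, off=2): starts [10, 31, 56, 81, 158, 176, 196] → cuts [12, 33, 58, 83, 160, 178, 198]
  XjeI (CCTTG, off=1): starts [39, 95, 102, 111, 223, 238, 260] → cuts [40, 96, 103, 112, 224, 239, 261]
  MvoIII (GAAAAGA, off=0): starts [127, 187, 249, 265] → cuts [127, 187, 249, 265]
  CdoV (GCCGAG, off=0): starts [144] → cuts [144]

All cut coordinates (distinct, sorted): [12, 30, 33, 40, 54, 58, 83, 96, 103, 112, 127, 144, 156, 160, 178, 187, 198, 218, 224, 239, 249, 261, 265]

Fragment lengths:
  12→30: 18 bp
  30→33: 3 bp
  33→40: 7 bp
  40→54: 14 bp
  54→58: 4 bp
  58→83: 25 bp
  83→96: 13 bp
  96→103: 7 bp
  103→112: 9 bp
  112→127: 15 bp
  127→144: 17 bp
  144→156: 12 bp
  156→160: 4 bp
  160→178: 18 bp
  178→187: 9 bp
  187→198: 11 bp
  198→218: 20 bp
  218→224: 6 bp
  224→239: 15 bp
  239→249: 10 bp
  249→261: 12 bp
  261→265: 4 bp
  265→12 (wrap): 273-265+12 = 20 bp

[3,4,4,4,6,7,7,9,9,10,11,12,12,13,14,15,15,17,18,18,20,20,25]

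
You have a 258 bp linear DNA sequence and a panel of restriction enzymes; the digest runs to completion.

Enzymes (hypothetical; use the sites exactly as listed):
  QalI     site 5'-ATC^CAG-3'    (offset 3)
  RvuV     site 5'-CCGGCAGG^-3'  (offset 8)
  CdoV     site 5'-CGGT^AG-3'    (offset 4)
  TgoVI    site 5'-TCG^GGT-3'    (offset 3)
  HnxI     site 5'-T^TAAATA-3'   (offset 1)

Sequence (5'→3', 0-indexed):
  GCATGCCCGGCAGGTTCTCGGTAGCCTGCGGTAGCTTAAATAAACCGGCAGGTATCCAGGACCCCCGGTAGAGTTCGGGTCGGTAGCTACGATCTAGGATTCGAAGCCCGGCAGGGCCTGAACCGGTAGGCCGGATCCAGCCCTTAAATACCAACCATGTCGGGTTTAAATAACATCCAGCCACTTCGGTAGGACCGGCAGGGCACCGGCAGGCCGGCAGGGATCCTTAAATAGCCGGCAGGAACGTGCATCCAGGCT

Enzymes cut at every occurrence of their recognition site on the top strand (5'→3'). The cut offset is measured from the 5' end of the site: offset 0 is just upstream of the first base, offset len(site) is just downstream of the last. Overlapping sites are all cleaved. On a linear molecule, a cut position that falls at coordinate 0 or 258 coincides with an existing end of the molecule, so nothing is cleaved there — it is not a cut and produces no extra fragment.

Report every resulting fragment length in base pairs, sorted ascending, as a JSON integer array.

[4,4,4,6,6,7,7,8,8,8,10,10,10,11,11,12,12,13,13,14,15,16,18,31]

Scan for sites:
  QalI ATCCAG/3: at [53, 134, 174, 249] ⇒ [56, 137, 177, 252]
  RvuV CCGGCAGG/8: at [6, 44, 107, 194, 205, 213, 234] ⇒ [14, 52, 115, 202, 213, 221, 242]
  CdoV CGGTAG/4: at [18, 28, 65, 80, 123, 186] ⇒ [22, 32, 69, 84, 127, 190]
  TgoVI TCGGGT/3: at [74, 159] ⇒ [77, 162]
  HnxI TTAAATA/1: at [35, 143, 165, 226] ⇒ [36, 144, 166, 227]

All cut coordinates (distinct, sorted): [14, 22, 32, 36, 52, 56, 69, 77, 84, 115, 127, 137, 144, 162, 166, 177, 190, 202, 213, 221, 227, 242, 252]

Fragment lengths:
  [0,14): 14 bp
  [14,22): 8 bp
  [22,32): 10 bp
  [32,36): 4 bp
  [36,52): 16 bp
  [52,56): 4 bp
  [56,69): 13 bp
  [69,77): 8 bp
  [77,84): 7 bp
  [84,115): 31 bp
  [115,127): 12 bp
  [127,137): 10 bp
  [137,144): 7 bp
  [144,162): 18 bp
  [162,166): 4 bp
  [166,177): 11 bp
  [177,190): 13 bp
  [190,202): 12 bp
  [202,213): 11 bp
  [213,221): 8 bp
  [221,227): 6 bp
  [227,242): 15 bp
  [242,252): 10 bp
  [252,258): 6 bp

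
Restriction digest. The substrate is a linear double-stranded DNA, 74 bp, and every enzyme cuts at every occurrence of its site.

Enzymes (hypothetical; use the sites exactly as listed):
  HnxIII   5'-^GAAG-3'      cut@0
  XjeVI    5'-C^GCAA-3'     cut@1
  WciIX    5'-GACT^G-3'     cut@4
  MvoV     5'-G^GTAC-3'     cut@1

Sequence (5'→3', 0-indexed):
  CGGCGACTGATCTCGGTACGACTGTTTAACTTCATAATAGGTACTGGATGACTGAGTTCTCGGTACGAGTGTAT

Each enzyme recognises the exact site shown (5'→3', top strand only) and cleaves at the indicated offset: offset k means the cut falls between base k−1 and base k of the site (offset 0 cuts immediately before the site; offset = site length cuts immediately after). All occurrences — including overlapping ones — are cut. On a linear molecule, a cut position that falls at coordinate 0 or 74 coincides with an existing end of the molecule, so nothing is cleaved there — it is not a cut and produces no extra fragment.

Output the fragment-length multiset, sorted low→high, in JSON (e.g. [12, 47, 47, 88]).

[7,8,8,9,12,13,17]

Site scan:
  HnxIII (GAAG, off=0): no sites
  XjeVI (CGCAA, off=1): no sites
  WciIX GACTG/4: at [4, 19, 49] ⇒ [8, 23, 53]
  MvoV GGTAC/1: at [14, 39, 61] ⇒ [15, 40, 62]

All cut coordinates (distinct, sorted): [8, 15, 23, 40, 53, 62]

Fragments:
  [0,8): 8 bp
  [8,15): 7 bp
  [15,23): 8 bp
  [23,40): 17 bp
  [40,53): 13 bp
  [53,62): 9 bp
  [62,74): 12 bp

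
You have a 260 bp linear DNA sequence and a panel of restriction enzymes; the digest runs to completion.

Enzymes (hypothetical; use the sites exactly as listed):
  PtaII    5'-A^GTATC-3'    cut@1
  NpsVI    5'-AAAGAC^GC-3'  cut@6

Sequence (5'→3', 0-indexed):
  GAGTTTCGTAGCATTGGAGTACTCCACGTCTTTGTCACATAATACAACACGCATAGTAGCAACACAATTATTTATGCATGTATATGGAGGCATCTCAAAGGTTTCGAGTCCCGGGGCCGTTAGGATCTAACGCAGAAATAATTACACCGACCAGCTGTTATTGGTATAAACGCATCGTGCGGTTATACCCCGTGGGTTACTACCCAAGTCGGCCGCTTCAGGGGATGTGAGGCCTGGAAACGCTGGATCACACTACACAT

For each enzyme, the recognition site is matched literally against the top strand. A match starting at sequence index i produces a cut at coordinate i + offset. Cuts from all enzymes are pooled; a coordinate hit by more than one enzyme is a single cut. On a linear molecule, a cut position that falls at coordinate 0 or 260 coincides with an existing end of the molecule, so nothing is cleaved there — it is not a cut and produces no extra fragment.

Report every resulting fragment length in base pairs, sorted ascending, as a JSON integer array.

[260]

Per-enzyme occurrences:
  PtaII (AGTATC, off=1): no sites
  NpsVI (AAAGACGC, off=6): no sites

Pooled cuts: ∅

Fragments:
  no cuts → one linear fragment of 260 bp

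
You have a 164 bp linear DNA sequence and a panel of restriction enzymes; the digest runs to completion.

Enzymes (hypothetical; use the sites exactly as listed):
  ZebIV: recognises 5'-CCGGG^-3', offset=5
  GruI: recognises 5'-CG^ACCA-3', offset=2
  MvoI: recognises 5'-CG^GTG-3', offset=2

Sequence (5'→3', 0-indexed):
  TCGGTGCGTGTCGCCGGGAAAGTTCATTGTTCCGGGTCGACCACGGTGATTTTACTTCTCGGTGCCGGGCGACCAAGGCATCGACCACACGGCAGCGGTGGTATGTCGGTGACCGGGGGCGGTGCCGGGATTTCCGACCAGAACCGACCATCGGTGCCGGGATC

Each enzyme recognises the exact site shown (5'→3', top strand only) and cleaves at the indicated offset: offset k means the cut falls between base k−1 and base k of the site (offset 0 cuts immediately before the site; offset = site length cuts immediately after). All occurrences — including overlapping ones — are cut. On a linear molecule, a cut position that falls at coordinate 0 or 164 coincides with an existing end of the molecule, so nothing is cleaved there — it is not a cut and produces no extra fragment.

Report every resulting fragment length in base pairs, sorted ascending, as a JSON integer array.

[2,3,3,3,4,6,7,7,8,8,8,9,10,11,12,14,15,16,18]

Site scan:
  ZebIV (CCGGG, off=5): starts [13, 31, 64, 112, 124, 156] → cuts [18, 36, 69, 117, 129, 161]
  GruI (CGACCA, off=2): starts [37, 69, 81, 134, 144] → cuts [39, 71, 83, 136, 146]
  MvoI (CGGTG, off=2): starts [1, 43, 59, 95, 106, 119, 151] → cuts [3, 45, 61, 97, 108, 121, 153]

Pooled cuts: [3, 18, 36, 39, 45, 61, 69, 71, 83, 97, 108, 117, 121, 129, 136, 146, 153, 161]

Fragment lengths:
  [0,3): 3 bp
  [3,18): 15 bp
  [18,36): 18 bp
  [36,39): 3 bp
  [39,45): 6 bp
  [45,61): 16 bp
  [61,69): 8 bp
  [69,71): 2 bp
  [71,83): 12 bp
  [83,97): 14 bp
  [97,108): 11 bp
  [108,117): 9 bp
  [117,121): 4 bp
  [121,129): 8 bp
  [129,136): 7 bp
  [136,146): 10 bp
  [146,153): 7 bp
  [153,161): 8 bp
  [161,164): 3 bp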